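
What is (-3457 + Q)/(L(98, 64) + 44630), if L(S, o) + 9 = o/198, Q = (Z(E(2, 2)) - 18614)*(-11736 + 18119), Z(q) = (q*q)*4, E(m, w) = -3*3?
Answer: -1651157739/631073 ≈ -2616.4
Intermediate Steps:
E(m, w) = -9
Z(q) = 4*q² (Z(q) = q²*4 = 4*q²)
Q = -116745070 (Q = (4*(-9)² - 18614)*(-11736 + 18119) = (4*81 - 18614)*6383 = (324 - 18614)*6383 = -18290*6383 = -116745070)
L(S, o) = -9 + o/198
(-3457 + Q)/(L(98, 64) + 44630) = (-3457 - 116745070)/((-9 + (1/198)*64) + 44630) = -116748527/((-9 + 32/99) + 44630) = -116748527/(-859/99 + 44630) = -116748527/4417511/99 = -116748527*99/4417511 = -1651157739/631073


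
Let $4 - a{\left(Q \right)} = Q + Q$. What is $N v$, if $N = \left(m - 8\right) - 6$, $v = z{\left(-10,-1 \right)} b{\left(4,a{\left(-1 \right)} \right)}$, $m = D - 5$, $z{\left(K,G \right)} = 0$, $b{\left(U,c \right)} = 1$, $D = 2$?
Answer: $0$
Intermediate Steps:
$a{\left(Q \right)} = 4 - 2 Q$ ($a{\left(Q \right)} = 4 - \left(Q + Q\right) = 4 - 2 Q$)
$m = -3$ ($m = 2 - 5 = -3$)
$v = 0$ ($v = 0 \cdot 1 = 0$)
$N = -17$ ($N = \left(-3 - 8\right) - 6 = -11 - 6 = -17$)
$N v = \left(-17\right) 0 = 0$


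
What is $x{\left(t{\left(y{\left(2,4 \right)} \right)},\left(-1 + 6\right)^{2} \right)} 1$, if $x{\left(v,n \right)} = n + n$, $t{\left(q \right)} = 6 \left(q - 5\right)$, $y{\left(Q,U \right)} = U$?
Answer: $50$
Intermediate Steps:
$t{\left(q \right)} = -30 + 6 q$ ($t{\left(q \right)} = 6 \left(-5 + q\right) = -30 + 6 q$)
$x{\left(v,n \right)} = 2 n$
$x{\left(t{\left(y{\left(2,4 \right)} \right)},\left(-1 + 6\right)^{2} \right)} 1 = 2 \left(-1 + 6\right)^{2} \cdot 1 = 2 \cdot 5^{2} \cdot 1 = 2 \cdot 25 \cdot 1 = 50 \cdot 1 = 50$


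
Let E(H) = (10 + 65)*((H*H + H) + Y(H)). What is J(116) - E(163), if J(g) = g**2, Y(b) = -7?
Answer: -1990919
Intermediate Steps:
E(H) = -525 + 75*H + 75*H**2 (E(H) = (10 + 65)*((H*H + H) - 7) = 75*((H**2 + H) - 7) = 75*((H + H**2) - 7) = 75*(-7 + H + H**2) = -525 + 75*H + 75*H**2)
J(116) - E(163) = 116**2 - (-525 + 75*163 + 75*163**2) = 13456 - (-525 + 12225 + 75*26569) = 13456 - (-525 + 12225 + 1992675) = 13456 - 1*2004375 = 13456 - 2004375 = -1990919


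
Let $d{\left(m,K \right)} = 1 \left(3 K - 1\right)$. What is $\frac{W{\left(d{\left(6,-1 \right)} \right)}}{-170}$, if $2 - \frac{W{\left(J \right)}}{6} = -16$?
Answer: $- \frac{54}{85} \approx -0.63529$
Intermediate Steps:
$d{\left(m,K \right)} = -1 + 3 K$ ($d{\left(m,K \right)} = 1 \left(-1 + 3 K\right) = -1 + 3 K$)
$W{\left(J \right)} = 108$ ($W{\left(J \right)} = 12 - -96 = 12 + 96 = 108$)
$\frac{W{\left(d{\left(6,-1 \right)} \right)}}{-170} = \frac{108}{-170} = 108 \left(- \frac{1}{170}\right) = - \frac{54}{85}$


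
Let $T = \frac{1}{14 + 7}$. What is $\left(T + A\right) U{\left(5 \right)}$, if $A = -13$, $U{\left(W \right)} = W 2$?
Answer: $- \frac{2720}{21} \approx -129.52$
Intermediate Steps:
$U{\left(W \right)} = 2 W$
$T = \frac{1}{21} \approx 0.047619$
$\left(T + A\right) U{\left(5 \right)} = \left(\frac{1}{21} - 13\right) 2 \cdot 5 = \left(- \frac{272}{21}\right) 10 = - \frac{2720}{21}$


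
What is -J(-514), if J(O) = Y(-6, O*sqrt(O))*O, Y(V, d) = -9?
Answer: -4626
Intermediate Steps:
J(O) = -9*O
-J(-514) = -(-9)*(-514) = -1*4626 = -4626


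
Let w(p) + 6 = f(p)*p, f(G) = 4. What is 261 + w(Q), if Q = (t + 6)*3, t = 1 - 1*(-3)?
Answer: 375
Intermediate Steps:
t = 4 (t = 1 + 3 = 4)
Q = 30 (Q = (4 + 6)*3 = 10*3 = 30)
w(p) = -6 + 4*p
261 + w(Q) = 261 + (-6 + 4*30) = 261 + (-6 + 120) = 261 + 114 = 375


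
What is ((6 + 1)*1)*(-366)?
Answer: -2562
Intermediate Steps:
((6 + 1)*1)*(-366) = (7*1)*(-366) = 7*(-366) = -2562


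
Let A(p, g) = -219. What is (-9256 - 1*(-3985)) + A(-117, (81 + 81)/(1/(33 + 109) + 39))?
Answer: -5490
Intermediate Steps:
(-9256 - 1*(-3985)) + A(-117, (81 + 81)/(1/(33 + 109) + 39)) = (-9256 - 1*(-3985)) - 219 = (-9256 + 3985) - 219 = -5271 - 219 = -5490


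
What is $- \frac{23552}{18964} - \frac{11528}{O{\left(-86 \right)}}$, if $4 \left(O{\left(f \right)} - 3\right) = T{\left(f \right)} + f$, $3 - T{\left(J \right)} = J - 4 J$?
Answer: $\frac{216679840}{1559789} \approx 138.92$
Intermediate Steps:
$T{\left(J \right)} = 3 + 3 J$ ($T{\left(J \right)} = 3 - \left(J - 4 J\right) = 3 - - 3 J = 3 + 3 J$)
$O{\left(f \right)} = \frac{15}{4} + f$ ($O{\left(f \right)} = 3 + \frac{\left(3 + 3 f\right) + f}{4} = 3 + \frac{3 + 4 f}{4} = 3 + \left(\frac{3}{4} + f\right) = \frac{15}{4} + f$)
$- \frac{23552}{18964} - \frac{11528}{O{\left(-86 \right)}} = - \frac{23552}{18964} - \frac{11528}{\frac{15}{4} - 86} = \left(-23552\right) \frac{1}{18964} - \frac{11528}{- \frac{329}{4}} = - \frac{5888}{4741} - - \frac{46112}{329} = - \frac{5888}{4741} + \frac{46112}{329} = \frac{216679840}{1559789}$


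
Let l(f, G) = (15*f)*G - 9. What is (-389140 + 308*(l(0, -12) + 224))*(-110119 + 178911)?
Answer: -22214312640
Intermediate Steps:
l(f, G) = -9 + 15*G*f (l(f, G) = 15*G*f - 9 = -9 + 15*G*f)
(-389140 + 308*(l(0, -12) + 224))*(-110119 + 178911) = (-389140 + 308*((-9 + 15*(-12)*0) + 224))*(-110119 + 178911) = (-389140 + 308*((-9 + 0) + 224))*68792 = (-389140 + 308*(-9 + 224))*68792 = (-389140 + 308*215)*68792 = (-389140 + 66220)*68792 = -322920*68792 = -22214312640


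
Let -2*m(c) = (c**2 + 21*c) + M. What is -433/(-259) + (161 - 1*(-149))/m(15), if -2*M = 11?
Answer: 141717/276871 ≈ 0.51185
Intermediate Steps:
M = -11/2 (M = -1/2*11 = -11/2 ≈ -5.5000)
m(c) = 11/4 - 21*c/2 - c**2/2 (m(c) = -((c**2 + 21*c) - 11/2)/2 = -(-11/2 + c**2 + 21*c)/2 = 11/4 - 21*c/2 - c**2/2)
-433/(-259) + (161 - 1*(-149))/m(15) = -433/(-259) + (161 - 1*(-149))/(11/4 - 21/2*15 - 1/2*15**2) = -433*(-1/259) + (161 + 149)/(11/4 - 315/2 - 1/2*225) = 433/259 + 310/(11/4 - 315/2 - 225/2) = 433/259 + 310/(-1069/4) = 433/259 + 310*(-4/1069) = 433/259 - 1240/1069 = 141717/276871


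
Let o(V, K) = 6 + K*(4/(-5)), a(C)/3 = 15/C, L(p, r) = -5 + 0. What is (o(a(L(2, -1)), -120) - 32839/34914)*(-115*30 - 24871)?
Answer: -99927504869/34914 ≈ -2.8621e+6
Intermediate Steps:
L(p, r) = -5
a(C) = 45/C (a(C) = 3*(15/C) = 45/C)
o(V, K) = 6 - 4*K/5 (o(V, K) = 6 + K*(4*(-⅕)) = 6 + K*(-⅘) = 6 - 4*K/5)
(o(a(L(2, -1)), -120) - 32839/34914)*(-115*30 - 24871) = ((6 - ⅘*(-120)) - 32839/34914)*(-115*30 - 24871) = ((6 + 96) - 32839*1/34914)*(-3450 - 24871) = (102 - 32839/34914)*(-28321) = (3528389/34914)*(-28321) = -99927504869/34914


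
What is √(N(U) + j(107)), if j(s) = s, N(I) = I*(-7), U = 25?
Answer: 2*I*√17 ≈ 8.2462*I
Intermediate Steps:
N(I) = -7*I
√(N(U) + j(107)) = √(-7*25 + 107) = √(-175 + 107) = √(-68) = 2*I*√17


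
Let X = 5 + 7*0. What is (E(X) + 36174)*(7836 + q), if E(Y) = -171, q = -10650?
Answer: -101312442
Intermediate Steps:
X = 5 (X = 5 + 0 = 5)
(E(X) + 36174)*(7836 + q) = (-171 + 36174)*(7836 - 10650) = 36003*(-2814) = -101312442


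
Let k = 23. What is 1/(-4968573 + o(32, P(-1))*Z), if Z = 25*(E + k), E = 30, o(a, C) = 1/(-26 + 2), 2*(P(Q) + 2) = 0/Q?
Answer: -24/119247077 ≈ -2.0126e-7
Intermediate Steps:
P(Q) = -2 (P(Q) = -2 + (0/Q)/2 = -2 + (1/2)*0 = -2 + 0 = -2)
o(a, C) = -1/24 (o(a, C) = 1/(-24) = -1/24)
Z = 1325 (Z = 25*(30 + 23) = 25*53 = 1325)
1/(-4968573 + o(32, P(-1))*Z) = 1/(-4968573 - 1/24*1325) = 1/(-4968573 - 1325/24) = 1/(-119247077/24) = -24/119247077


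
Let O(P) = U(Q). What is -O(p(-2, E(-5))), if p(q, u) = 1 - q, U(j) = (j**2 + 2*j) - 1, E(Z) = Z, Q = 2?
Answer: -7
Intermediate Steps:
U(j) = -1 + j**2 + 2*j
O(P) = 7 (O(P) = -1 + 2**2 + 2*2 = -1 + 4 + 4 = 7)
-O(p(-2, E(-5))) = -1*7 = -7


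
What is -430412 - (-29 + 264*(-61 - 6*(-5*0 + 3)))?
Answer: -409527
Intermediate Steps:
-430412 - (-29 + 264*(-61 - 6*(-5*0 + 3))) = -430412 - (-29 + 264*(-61 - 6*(0 + 3))) = -430412 - (-29 + 264*(-61 - 6*3)) = -430412 - (-29 + 264*(-61 - 1*18)) = -430412 - (-29 + 264*(-61 - 18)) = -430412 - (-29 + 264*(-79)) = -430412 - (-29 - 20856) = -430412 - 1*(-20885) = -430412 + 20885 = -409527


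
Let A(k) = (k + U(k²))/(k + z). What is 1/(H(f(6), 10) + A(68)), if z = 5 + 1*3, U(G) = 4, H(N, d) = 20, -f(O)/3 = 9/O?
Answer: 19/398 ≈ 0.047739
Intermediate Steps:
f(O) = -27/O
z = 8 (z = 5 + 3 = 8)
A(k) = (4 + k)/(8 + k) (A(k) = (k + 4)/(k + 8) = (4 + k)/(8 + k))
1/(H(f(6), 10) + A(68)) = 1/(20 + (4 + 68)/(8 + 68)) = 1/(20 + 72/76) = 1/(20 + (1/76)*72) = 1/(20 + 18/19) = 1/(398/19) = 19/398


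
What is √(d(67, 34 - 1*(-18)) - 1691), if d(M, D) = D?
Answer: I*√1639 ≈ 40.485*I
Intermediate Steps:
√(d(67, 34 - 1*(-18)) - 1691) = √((34 - 1*(-18)) - 1691) = √((34 + 18) - 1691) = √(52 - 1691) = √(-1639) = I*√1639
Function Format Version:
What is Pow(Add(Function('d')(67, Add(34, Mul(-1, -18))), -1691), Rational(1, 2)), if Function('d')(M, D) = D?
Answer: Mul(I, Pow(1639, Rational(1, 2))) ≈ Mul(40.485, I)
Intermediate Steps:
Pow(Add(Function('d')(67, Add(34, Mul(-1, -18))), -1691), Rational(1, 2)) = Pow(Add(Add(34, Mul(-1, -18)), -1691), Rational(1, 2)) = Pow(Add(Add(34, 18), -1691), Rational(1, 2)) = Pow(Add(52, -1691), Rational(1, 2)) = Pow(-1639, Rational(1, 2)) = Mul(I, Pow(1639, Rational(1, 2)))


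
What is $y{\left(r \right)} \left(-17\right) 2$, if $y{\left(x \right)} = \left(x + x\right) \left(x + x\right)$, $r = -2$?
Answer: $-544$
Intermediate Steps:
$y{\left(x \right)} = 4 x^{2}$ ($y{\left(x \right)} = 2 x 2 x = 4 x^{2}$)
$y{\left(r \right)} \left(-17\right) 2 = 4 \left(-2\right)^{2} \left(-17\right) 2 = 4 \cdot 4 \left(-17\right) 2 = 16 \left(-17\right) 2 = \left(-272\right) 2 = -544$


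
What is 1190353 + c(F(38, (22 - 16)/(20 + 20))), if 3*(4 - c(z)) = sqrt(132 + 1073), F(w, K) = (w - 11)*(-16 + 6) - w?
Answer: 1190357 - sqrt(1205)/3 ≈ 1.1903e+6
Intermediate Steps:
F(w, K) = 110 - 11*w (F(w, K) = (-11 + w)*(-10) - w = (110 - 10*w) - w = 110 - 11*w)
c(z) = 4 - sqrt(1205)/3 (c(z) = 4 - sqrt(132 + 1073)/3 = 4 - sqrt(1205)/3)
1190353 + c(F(38, (22 - 16)/(20 + 20))) = 1190353 + (4 - sqrt(1205)/3) = 1190357 - sqrt(1205)/3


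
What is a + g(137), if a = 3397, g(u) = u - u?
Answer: 3397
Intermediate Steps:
g(u) = 0
a + g(137) = 3397 + 0 = 3397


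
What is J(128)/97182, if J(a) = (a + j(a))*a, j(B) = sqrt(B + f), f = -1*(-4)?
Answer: 8192/48591 + 128*sqrt(33)/48591 ≈ 0.18372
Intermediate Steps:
f = 4
j(B) = sqrt(4 + B) (j(B) = sqrt(B + 4) = sqrt(4 + B))
J(a) = a*(a + sqrt(4 + a)) (J(a) = (a + sqrt(4 + a))*a = a*(a + sqrt(4 + a)))
J(128)/97182 = (128*(128 + sqrt(4 + 128)))/97182 = (128*(128 + sqrt(132)))*(1/97182) = (128*(128 + 2*sqrt(33)))*(1/97182) = (16384 + 256*sqrt(33))*(1/97182) = 8192/48591 + 128*sqrt(33)/48591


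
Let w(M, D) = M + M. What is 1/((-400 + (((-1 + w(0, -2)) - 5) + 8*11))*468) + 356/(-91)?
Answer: -4075495/1041768 ≈ -3.9121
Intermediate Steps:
w(M, D) = 2*M
1/((-400 + (((-1 + w(0, -2)) - 5) + 8*11))*468) + 356/(-91) = 1/((-400 + (((-1 + 2*0) - 5) + 8*11))*468) + 356/(-91) = (1/468)/(-400 + (((-1 + 0) - 5) + 88)) + 356*(-1/91) = (1/468)/(-400 + ((-1 - 5) + 88)) - 356/91 = (1/468)/(-400 + (-6 + 88)) - 356/91 = (1/468)/(-400 + 82) - 356/91 = (1/468)/(-318) - 356/91 = -1/318*1/468 - 356/91 = -1/148824 - 356/91 = -4075495/1041768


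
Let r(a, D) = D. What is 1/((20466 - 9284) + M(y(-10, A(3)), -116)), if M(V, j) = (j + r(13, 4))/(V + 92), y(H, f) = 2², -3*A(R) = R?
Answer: 6/67085 ≈ 8.9439e-5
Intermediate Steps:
A(R) = -R/3
y(H, f) = 4
M(V, j) = (4 + j)/(92 + V) (M(V, j) = (j + 4)/(V + 92) = (4 + j)/(92 + V))
1/((20466 - 9284) + M(y(-10, A(3)), -116)) = 1/((20466 - 9284) + (4 - 116)/(92 + 4)) = 1/(11182 - 112/96) = 1/(11182 + (1/96)*(-112)) = 1/(11182 - 7/6) = 1/(67085/6) = 6/67085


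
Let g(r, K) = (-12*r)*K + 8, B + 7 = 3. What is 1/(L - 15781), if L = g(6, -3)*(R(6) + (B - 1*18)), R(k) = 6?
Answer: -1/19365 ≈ -5.1640e-5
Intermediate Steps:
B = -4 (B = -7 + 3 = -4)
g(r, K) = 8 - 12*K*r (g(r, K) = -12*K*r + 8 = 8 - 12*K*r)
L = -3584 (L = (8 - 12*(-3)*6)*(6 + (-4 - 1*18)) = (8 + 216)*(6 + (-4 - 18)) = 224*(6 - 22) = 224*(-16) = -3584)
1/(L - 15781) = 1/(-3584 - 15781) = 1/(-19365) = -1/19365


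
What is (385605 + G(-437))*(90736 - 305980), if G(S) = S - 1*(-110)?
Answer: -82928777832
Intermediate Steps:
G(S) = 110 + S (G(S) = S + 110 = 110 + S)
(385605 + G(-437))*(90736 - 305980) = (385605 + (110 - 437))*(90736 - 305980) = (385605 - 327)*(-215244) = 385278*(-215244) = -82928777832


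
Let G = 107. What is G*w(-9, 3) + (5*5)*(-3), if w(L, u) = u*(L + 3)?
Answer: -2001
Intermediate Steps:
w(L, u) = u*(3 + L)
G*w(-9, 3) + (5*5)*(-3) = 107*(3*(3 - 9)) + (5*5)*(-3) = 107*(3*(-6)) + 25*(-3) = 107*(-18) - 75 = -1926 - 75 = -2001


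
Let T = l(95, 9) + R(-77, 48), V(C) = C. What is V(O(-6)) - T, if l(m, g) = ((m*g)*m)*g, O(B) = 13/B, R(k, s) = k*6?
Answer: -4383391/6 ≈ -7.3057e+5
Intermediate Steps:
R(k, s) = 6*k
l(m, g) = g²*m² (l(m, g) = ((g*m)*m)*g = (g*m²)*g = g²*m²)
T = 730563 (T = 9²*95² + 6*(-77) = 81*9025 - 462 = 731025 - 462 = 730563)
V(O(-6)) - T = 13/(-6) - 1*730563 = 13*(-⅙) - 730563 = -13/6 - 730563 = -4383391/6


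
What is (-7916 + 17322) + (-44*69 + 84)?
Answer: 6454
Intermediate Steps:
(-7916 + 17322) + (-44*69 + 84) = 9406 + (-3036 + 84) = 9406 - 2952 = 6454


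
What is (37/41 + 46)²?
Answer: 3697929/1681 ≈ 2199.8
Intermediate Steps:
(37/41 + 46)² = (1923/41)² = 3697929/1681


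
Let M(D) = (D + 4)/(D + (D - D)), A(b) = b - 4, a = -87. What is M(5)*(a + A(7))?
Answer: -756/5 ≈ -151.20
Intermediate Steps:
A(b) = -4 + b
M(D) = (4 + D)/D (M(D) = (4 + D)/(D + 0) = (4 + D)/D)
M(5)*(a + A(7)) = ((4 + 5)/5)*(-87 + (-4 + 7)) = ((⅕)*9)*(-87 + 3) = (9/5)*(-84) = -756/5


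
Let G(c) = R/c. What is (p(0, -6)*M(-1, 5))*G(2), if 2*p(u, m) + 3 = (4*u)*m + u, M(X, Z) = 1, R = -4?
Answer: 3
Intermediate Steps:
p(u, m) = -3/2 + u/2 + 2*m*u (p(u, m) = -3/2 + ((4*u)*m + u)/2 = -3/2 + (4*m*u + u)/2 = -3/2 + (u + 4*m*u)/2 = -3/2 + (u/2 + 2*m*u) = -3/2 + u/2 + 2*m*u)
G(c) = -4/c
(p(0, -6)*M(-1, 5))*G(2) = ((-3/2 + (1/2)*0 + 2*(-6)*0)*1)*(-4/2) = ((-3/2 + 0 + 0)*1)*(-4*1/2) = -3/2*1*(-2) = -3/2*(-2) = 3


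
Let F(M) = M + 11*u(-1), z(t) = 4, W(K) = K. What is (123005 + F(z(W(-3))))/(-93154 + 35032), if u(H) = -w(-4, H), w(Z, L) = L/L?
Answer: -61499/29061 ≈ -2.1162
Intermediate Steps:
w(Z, L) = 1
u(H) = -1 (u(H) = -1*1 = -1)
F(M) = -11 + M (F(M) = M + 11*(-1) = M - 11 = -11 + M)
(123005 + F(z(W(-3))))/(-93154 + 35032) = (123005 + (-11 + 4))/(-93154 + 35032) = (123005 - 7)/(-58122) = 122998*(-1/58122) = -61499/29061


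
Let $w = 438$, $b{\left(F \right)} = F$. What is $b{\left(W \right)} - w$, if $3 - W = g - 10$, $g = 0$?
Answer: $-425$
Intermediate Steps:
$W = 13$ ($W = 3 - \left(0 - 10\right) = 3 - -10 = 3 + 10 = 13$)
$b{\left(W \right)} - w = 13 - 438 = -425$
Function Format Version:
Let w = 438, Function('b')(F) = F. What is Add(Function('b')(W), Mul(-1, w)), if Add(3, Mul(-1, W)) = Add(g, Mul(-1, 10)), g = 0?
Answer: -425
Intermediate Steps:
W = 13 (W = Add(3, Mul(-1, Add(0, Mul(-1, 10)))) = Add(3, Mul(-1, Add(0, -10))) = Add(3, Mul(-1, -10)) = Add(3, 10) = 13)
Add(Function('b')(W), Mul(-1, w)) = Add(13, Mul(-1, 438)) = Add(13, -438) = -425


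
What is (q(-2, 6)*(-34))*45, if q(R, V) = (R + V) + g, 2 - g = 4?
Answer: -3060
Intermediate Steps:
g = -2 (g = 2 - 1*4 = 2 - 4 = -2)
q(R, V) = -2 + R + V (q(R, V) = (R + V) - 2 = -2 + R + V)
(q(-2, 6)*(-34))*45 = ((-2 - 2 + 6)*(-34))*45 = (2*(-34))*45 = -68*45 = -3060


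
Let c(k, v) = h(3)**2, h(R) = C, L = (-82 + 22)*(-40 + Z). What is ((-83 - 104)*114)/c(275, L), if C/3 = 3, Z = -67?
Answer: -7106/27 ≈ -263.19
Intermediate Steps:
C = 9 (C = 3*3 = 9)
L = 6420 (L = (-82 + 22)*(-40 - 67) = -60*(-107) = 6420)
h(R) = 9
c(k, v) = 81 (c(k, v) = 9**2 = 81)
((-83 - 104)*114)/c(275, L) = ((-83 - 104)*114)/81 = -187*114*(1/81) = -21318*1/81 = -7106/27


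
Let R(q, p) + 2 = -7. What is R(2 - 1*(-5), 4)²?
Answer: 81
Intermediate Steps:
R(q, p) = -9 (R(q, p) = -2 - 7 = -9)
R(2 - 1*(-5), 4)² = (-9)² = 81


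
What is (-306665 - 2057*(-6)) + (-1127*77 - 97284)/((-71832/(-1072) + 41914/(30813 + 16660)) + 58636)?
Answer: -109912525547077951/373437871495 ≈ -2.9433e+5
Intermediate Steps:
(-306665 - 2057*(-6)) + (-1127*77 - 97284)/((-71832/(-1072) + 41914/(30813 + 16660)) + 58636) = (-306665 + 12342) + (-86779 - 97284)/((-71832*(-1/1072) + 41914/47473) + 58636) = -294323 - 184063/((8979/134 + 41914*(1/47473)) + 58636) = -294323 - 184063/((8979/134 + 41914/47473) + 58636) = -294323 - 184063/(431876543/6361382 + 58636) = -294323 - 184063/373437871495/6361382 = -294323 - 184063*6361382/373437871495 = -294323 - 1170895055066/373437871495 = -109912525547077951/373437871495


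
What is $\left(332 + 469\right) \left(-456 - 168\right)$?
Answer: $-499824$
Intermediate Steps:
$\left(332 + 469\right) \left(-456 - 168\right) = 801 \left(-624\right) = -499824$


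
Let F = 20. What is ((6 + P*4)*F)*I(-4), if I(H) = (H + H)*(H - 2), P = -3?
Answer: -5760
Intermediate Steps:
I(H) = 2*H*(-2 + H) (I(H) = (2*H)*(-2 + H) = 2*H*(-2 + H))
((6 + P*4)*F)*I(-4) = ((6 - 3*4)*20)*(2*(-4)*(-2 - 4)) = ((6 - 12)*20)*(2*(-4)*(-6)) = -6*20*48 = -120*48 = -5760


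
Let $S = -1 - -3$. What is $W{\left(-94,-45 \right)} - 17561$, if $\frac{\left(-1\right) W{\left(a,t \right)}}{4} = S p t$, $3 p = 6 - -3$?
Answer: $-16481$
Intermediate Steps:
$S = 2$ ($S = -1 + 3 = 2$)
$p = 3$ ($p = \frac{6 - -3}{3} = \frac{6 + 3}{3} = \frac{1}{3} \cdot 9 = 3$)
$W{\left(a,t \right)} = - 24 t$ ($W{\left(a,t \right)} = - 4 \cdot 2 \cdot 3 t = - 4 \cdot 6 t = - 24 t$)
$W{\left(-94,-45 \right)} - 17561 = \left(-24\right) \left(-45\right) - 17561 = 1080 - 17561 = -16481$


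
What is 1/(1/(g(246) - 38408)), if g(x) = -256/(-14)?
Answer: -268728/7 ≈ -38390.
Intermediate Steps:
g(x) = 128/7 (g(x) = -256*(-1/14) = 128/7)
1/(1/(g(246) - 38408)) = 1/(1/(128/7 - 38408)) = 1/(1/(-268728/7)) = 1/(-7/268728) = -268728/7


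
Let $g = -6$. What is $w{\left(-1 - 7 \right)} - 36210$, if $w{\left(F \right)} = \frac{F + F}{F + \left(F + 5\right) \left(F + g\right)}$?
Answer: $- \frac{615578}{17} \approx -36211.0$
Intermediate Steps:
$w{\left(F \right)} = \frac{2 F}{F + \left(-6 + F\right) \left(5 + F\right)}$ ($w{\left(F \right)} = \frac{F + F}{F + \left(F + 5\right) \left(F - 6\right)} = \frac{2 F}{F + \left(5 + F\right) \left(-6 + F\right)} = \frac{2 F}{F + \left(-6 + F\right) \left(5 + F\right)}$)
$w{\left(-1 - 7 \right)} - 36210 = \frac{2 \left(-1 - 7\right)}{-30 + \left(-1 - 7\right)^{2}} - 36210 = 2 \left(-8\right) \frac{1}{-30 + \left(-8\right)^{2}} - 36210 = 2 \left(-8\right) \frac{1}{-30 + 64} - 36210 = 2 \left(-8\right) \frac{1}{34} - 36210 = - \frac{8}{17} - 36210 = - \frac{615578}{17}$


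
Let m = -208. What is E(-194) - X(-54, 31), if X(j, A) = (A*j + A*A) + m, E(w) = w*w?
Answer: 38557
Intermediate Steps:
E(w) = w²
X(j, A) = -208 + A² + A*j (X(j, A) = (A*j + A*A) - 208 = (A*j + A²) - 208 = (A² + A*j) - 208 = -208 + A² + A*j)
E(-194) - X(-54, 31) = (-194)² - (-208 + 31² + 31*(-54)) = 37636 - (-208 + 961 - 1674) = 37636 - 1*(-921) = 37636 + 921 = 38557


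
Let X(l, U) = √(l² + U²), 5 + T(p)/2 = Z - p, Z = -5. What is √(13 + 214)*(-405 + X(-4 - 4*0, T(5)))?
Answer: √227*(-405 + 2*√229) ≈ -5645.9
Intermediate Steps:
T(p) = -20 - 2*p (T(p) = -10 + 2*(-5 - p) = -10 + (-10 - 2*p) = -20 - 2*p)
X(l, U) = √(U² + l²)
√(13 + 214)*(-405 + X(-4 - 4*0, T(5))) = √(13 + 214)*(-405 + √((-20 - 2*5)² + (-4 - 4*0)²)) = √227*(-405 + √((-20 - 10)² + (-4 + 0)²)) = √227*(-405 + √((-30)² + (-4)²)) = √227*(-405 + √(900 + 16)) = √227*(-405 + √916) = √227*(-405 + 2*√229)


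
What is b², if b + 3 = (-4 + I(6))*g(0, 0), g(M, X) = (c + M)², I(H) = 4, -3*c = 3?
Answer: 9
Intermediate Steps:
c = -1 (c = -⅓*3 = -1)
g(M, X) = (-1 + M)²
b = -3 (b = -3 + (-4 + 4)*(-1 + 0)² = -3 + 0*(-1)² = -3 + 0*1 = -3 + 0 = -3)
b² = (-3)² = 9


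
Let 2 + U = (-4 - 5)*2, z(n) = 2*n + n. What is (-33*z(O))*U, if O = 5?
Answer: 9900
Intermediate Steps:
z(n) = 3*n
U = -20 (U = -2 + (-4 - 5)*2 = -2 - 9*2 = -2 - 18 = -20)
(-33*z(O))*U = -99*5*(-20) = -33*15*(-20) = -495*(-20) = 9900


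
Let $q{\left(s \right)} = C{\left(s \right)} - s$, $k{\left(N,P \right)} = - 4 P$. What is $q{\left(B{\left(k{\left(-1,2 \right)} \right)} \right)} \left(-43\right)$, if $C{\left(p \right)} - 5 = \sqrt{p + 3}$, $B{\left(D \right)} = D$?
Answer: $-559 - 43 i \sqrt{5} \approx -559.0 - 96.151 i$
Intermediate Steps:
$C{\left(p \right)} = 5 + \sqrt{3 + p}$ ($C{\left(p \right)} = 5 + \sqrt{p + 3} = 5 + \sqrt{3 + p}$)
$q{\left(s \right)} = 5 + \sqrt{3 + s} - s$ ($q{\left(s \right)} = \left(5 + \sqrt{3 + s}\right) - s = 5 + \sqrt{3 + s} - s$)
$q{\left(B{\left(k{\left(-1,2 \right)} \right)} \right)} \left(-43\right) = \left(5 + \sqrt{3 - 8} - \left(-4\right) 2\right) \left(-43\right) = \left(5 + \sqrt{3 - 8} - -8\right) \left(-43\right) = \left(5 + \sqrt{-5} + 8\right) \left(-43\right) = \left(5 + i \sqrt{5} + 8\right) \left(-43\right) = \left(13 + i \sqrt{5}\right) \left(-43\right) = -559 - 43 i \sqrt{5}$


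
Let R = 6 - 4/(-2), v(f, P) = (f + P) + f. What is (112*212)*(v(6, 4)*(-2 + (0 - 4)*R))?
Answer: -12916736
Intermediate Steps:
v(f, P) = P + 2*f (v(f, P) = (P + f) + f = P + 2*f)
R = 8 (R = 6 - 4*(-1)/2 = 6 - 1*(-2) = 6 + 2 = 8)
(112*212)*(v(6, 4)*(-2 + (0 - 4)*R)) = (112*212)*((4 + 2*6)*(-2 + (0 - 4)*8)) = 23744*((4 + 12)*(-2 - 4*8)) = 23744*(16*(-2 - 32)) = 23744*(16*(-34)) = 23744*(-544) = -12916736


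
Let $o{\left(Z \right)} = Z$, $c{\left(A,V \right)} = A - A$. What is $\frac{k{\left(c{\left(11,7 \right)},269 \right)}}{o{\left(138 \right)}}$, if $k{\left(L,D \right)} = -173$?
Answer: $- \frac{173}{138} \approx -1.2536$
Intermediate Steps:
$c{\left(A,V \right)} = 0$
$\frac{k{\left(c{\left(11,7 \right)},269 \right)}}{o{\left(138 \right)}} = - \frac{173}{138}$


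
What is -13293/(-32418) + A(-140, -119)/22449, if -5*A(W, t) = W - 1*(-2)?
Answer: 55427647/134768830 ≈ 0.41128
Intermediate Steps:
A(W, t) = -⅖ - W/5 (A(W, t) = -(W - 1*(-2))/5 = -(W + 2)/5 = -(2 + W)/5 = -⅖ - W/5)
-13293/(-32418) + A(-140, -119)/22449 = -13293/(-32418) + (-⅖ - ⅕*(-140))/22449 = -13293*(-1/32418) + (-⅖ + 28)*(1/22449) = 1477/3602 + (138/5)*(1/22449) = 1477/3602 + 46/37415 = 55427647/134768830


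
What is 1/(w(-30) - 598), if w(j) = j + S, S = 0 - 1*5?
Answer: -1/633 ≈ -0.0015798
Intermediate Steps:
S = -5 (S = 0 - 5 = -5)
w(j) = -5 + j (w(j) = j - 5 = -5 + j)
1/(w(-30) - 598) = 1/((-5 - 30) - 598) = 1/(-35 - 598) = 1/(-633) = -1/633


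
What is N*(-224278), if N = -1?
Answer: 224278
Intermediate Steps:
N*(-224278) = -1*(-224278) = 224278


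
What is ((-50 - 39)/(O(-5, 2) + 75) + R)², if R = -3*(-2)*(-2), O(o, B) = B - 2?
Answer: 978121/5625 ≈ 173.89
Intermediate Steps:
O(o, B) = -2 + B
R = -12 (R = 6*(-2) = -12)
((-50 - 39)/(O(-5, 2) + 75) + R)² = ((-50 - 39)/((-2 + 2) + 75) - 12)² = (-89/(0 + 75) - 12)² = (-89/75 - 12)² = (-989/75)² = 978121/5625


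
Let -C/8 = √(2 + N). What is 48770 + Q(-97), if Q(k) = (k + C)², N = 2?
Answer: 61539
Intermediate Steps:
C = -16 (C = -8*√(2 + 2) = -8*√4 = -8*2 = -16)
Q(k) = (-16 + k)² (Q(k) = (k - 16)² = (-16 + k)²)
48770 + Q(-97) = 48770 + (-16 - 97)² = 48770 + (-113)² = 48770 + 12769 = 61539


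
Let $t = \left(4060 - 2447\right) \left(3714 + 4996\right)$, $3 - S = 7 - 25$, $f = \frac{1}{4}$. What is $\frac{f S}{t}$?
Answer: $\frac{21}{56196920} \approx 3.7369 \cdot 10^{-7}$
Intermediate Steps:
$f = \frac{1}{4} \approx 0.25$
$S = 21$ ($S = 3 - \left(7 - 25\right) = 3 - -18 = 3 + 18 = 21$)
$t = 14049230$ ($t = 1613 \cdot 8710 = 14049230$)
$\frac{f S}{t} = \frac{\frac{1}{4} \cdot 21}{14049230} = \frac{21}{4} \cdot \frac{1}{14049230} = \frac{21}{56196920}$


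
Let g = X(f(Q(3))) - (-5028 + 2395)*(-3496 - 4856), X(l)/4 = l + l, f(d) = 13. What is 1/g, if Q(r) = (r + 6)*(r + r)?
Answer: -1/21990712 ≈ -4.5474e-8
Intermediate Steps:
Q(r) = 2*r*(6 + r) (Q(r) = (6 + r)*(2*r) = 2*r*(6 + r))
X(l) = 8*l (X(l) = 4*(l + l) = 4*(2*l) = 8*l)
g = -21990712 (g = 8*13 - (-5028 + 2395)*(-3496 - 4856) = 104 - (-2633)*(-8352) = 104 - 1*21990816 = 104 - 21990816 = -21990712)
1/g = 1/(-21990712) = -1/21990712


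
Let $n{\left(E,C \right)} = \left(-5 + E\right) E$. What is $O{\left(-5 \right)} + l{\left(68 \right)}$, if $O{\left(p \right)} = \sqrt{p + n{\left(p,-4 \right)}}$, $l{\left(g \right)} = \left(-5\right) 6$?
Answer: $-30 + 3 \sqrt{5} \approx -23.292$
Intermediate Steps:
$n{\left(E,C \right)} = E \left(-5 + E\right)$
$l{\left(g \right)} = -30$
$O{\left(p \right)} = \sqrt{p + p \left(-5 + p\right)}$
$O{\left(-5 \right)} + l{\left(68 \right)} = \sqrt{- 5 \left(-4 - 5\right)} - 30 = \sqrt{\left(-5\right) \left(-9\right)} - 30 = \sqrt{45} - 30 = 3 \sqrt{5} - 30 = -30 + 3 \sqrt{5}$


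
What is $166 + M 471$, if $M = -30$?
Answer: $-13964$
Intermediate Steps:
$166 + M 471 = 166 - 14130 = -13964$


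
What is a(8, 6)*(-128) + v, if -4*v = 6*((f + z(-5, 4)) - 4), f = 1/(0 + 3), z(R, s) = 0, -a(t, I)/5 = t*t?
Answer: 81931/2 ≈ 40966.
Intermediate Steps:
a(t, I) = -5*t**2 (a(t, I) = -5*t*t = -5*t**2)
f = 1/3 ≈ 0.33333
v = 11/2 (v = -3*((1/3 + 0) - 4)/2 = -3*(1/3 - 4)/2 = -3*(-11)/(2*3) = -1/4*(-22) = 11/2 ≈ 5.5000)
a(8, 6)*(-128) + v = -5*8**2*(-128) + 11/2 = -5*64*(-128) + 11/2 = -320*(-128) + 11/2 = 40960 + 11/2 = 81931/2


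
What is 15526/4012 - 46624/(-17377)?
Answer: 228425395/34858262 ≈ 6.5530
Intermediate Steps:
15526/4012 - 46624/(-17377) = 15526*(1/4012) - 46624*(-1/17377) = 7763/2006 + 46624/17377 = 228425395/34858262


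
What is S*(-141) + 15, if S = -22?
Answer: 3117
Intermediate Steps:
S*(-141) + 15 = -22*(-141) + 15 = 3102 + 15 = 3117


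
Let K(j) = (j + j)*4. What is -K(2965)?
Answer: -23720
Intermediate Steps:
K(j) = 8*j (K(j) = (2*j)*4 = 8*j)
-K(2965) = -8*2965 = -1*23720 = -23720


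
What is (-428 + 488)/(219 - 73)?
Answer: 30/73 ≈ 0.41096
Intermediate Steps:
(-428 + 488)/(219 - 73) = 60/146 = 60*(1/146) = 30/73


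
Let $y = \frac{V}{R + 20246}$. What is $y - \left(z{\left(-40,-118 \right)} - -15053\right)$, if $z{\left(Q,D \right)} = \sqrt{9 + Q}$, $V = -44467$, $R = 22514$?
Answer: $- \frac{643710747}{42760} - i \sqrt{31} \approx -15054.0 - 5.5678 i$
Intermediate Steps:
$y = - \frac{44467}{42760}$ ($y = - \frac{44467}{22514 + 20246} = - \frac{44467}{42760} \approx -1.0399$)
$y - \left(z{\left(-40,-118 \right)} - -15053\right) = - \frac{44467}{42760} - \left(\sqrt{9 - 40} - -15053\right) = - \frac{44467}{42760} - \left(\sqrt{-31} + 15053\right) = - \frac{44467}{42760} - \left(i \sqrt{31} + 15053\right) = - \frac{44467}{42760} - \left(15053 + i \sqrt{31}\right) = - \frac{643710747}{42760} - i \sqrt{31}$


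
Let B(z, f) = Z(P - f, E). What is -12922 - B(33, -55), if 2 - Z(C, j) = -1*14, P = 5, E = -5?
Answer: -12938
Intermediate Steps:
Z(C, j) = 16 (Z(C, j) = 2 - (-1)*14 = 2 - 1*(-14) = 2 + 14 = 16)
B(z, f) = 16
-12922 - B(33, -55) = -12922 - 1*16 = -12922 - 16 = -12938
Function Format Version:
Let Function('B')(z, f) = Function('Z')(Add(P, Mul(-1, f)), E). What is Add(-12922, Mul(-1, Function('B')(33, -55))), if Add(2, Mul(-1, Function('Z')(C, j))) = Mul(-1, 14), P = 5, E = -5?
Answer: -12938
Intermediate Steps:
Function('Z')(C, j) = 16 (Function('Z')(C, j) = Add(2, Mul(-1, Mul(-1, 14))) = Add(2, Mul(-1, -14)) = Add(2, 14) = 16)
Function('B')(z, f) = 16
Add(-12922, Mul(-1, Function('B')(33, -55))) = Add(-12922, Mul(-1, 16)) = Add(-12922, -16) = -12938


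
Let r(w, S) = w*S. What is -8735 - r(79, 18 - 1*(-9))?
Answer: -10868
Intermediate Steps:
r(w, S) = S*w
-8735 - r(79, 18 - 1*(-9)) = -8735 - (18 - 1*(-9))*79 = -8735 - (18 + 9)*79 = -8735 - 27*79 = -8735 - 1*2133 = -8735 - 2133 = -10868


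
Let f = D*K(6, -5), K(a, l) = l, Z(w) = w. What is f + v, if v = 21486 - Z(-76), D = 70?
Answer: 21212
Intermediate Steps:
v = 21562 (v = 21486 - 1*(-76) = 21486 + 76 = 21562)
f = -350 (f = 70*(-5) = -350)
f + v = -350 + 21562 = 21212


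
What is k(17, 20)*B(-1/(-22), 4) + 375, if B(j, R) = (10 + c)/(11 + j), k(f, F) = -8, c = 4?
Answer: 88661/243 ≈ 364.86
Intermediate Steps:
B(j, R) = 14/(11 + j) (B(j, R) = (10 + 4)/(11 + j) = 14/(11 + j))
k(17, 20)*B(-1/(-22), 4) + 375 = -112/(11 - 1/(-22)) + 375 = -112/(11 - 1*(-1/22)) + 375 = -112/(11 + 1/22) + 375 = -112/243/22 + 375 = -112*22/243 + 375 = -8*308/243 + 375 = -2464/243 + 375 = 88661/243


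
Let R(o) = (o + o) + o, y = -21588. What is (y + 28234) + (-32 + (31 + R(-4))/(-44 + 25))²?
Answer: 7735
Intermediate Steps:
R(o) = 3*o (R(o) = 2*o + o = 3*o)
(y + 28234) + (-32 + (31 + R(-4))/(-44 + 25))² = (-21588 + 28234) + (-32 + (31 + 3*(-4))/(-44 + 25))² = 6646 + (-32 + (31 - 12)/(-19))² = 6646 + (-32 + 19*(-1/19))² = 6646 + (-32 - 1)² = 6646 + (-33)² = 6646 + 1089 = 7735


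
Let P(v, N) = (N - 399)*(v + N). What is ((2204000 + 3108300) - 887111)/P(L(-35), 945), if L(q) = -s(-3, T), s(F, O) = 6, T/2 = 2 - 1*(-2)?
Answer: 1475063/170898 ≈ 8.6312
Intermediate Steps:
T = 8 (T = 2*(2 - 1*(-2)) = 2*(2 + 2) = 2*4 = 8)
L(q) = -6 (L(q) = -1*6 = -6)
P(v, N) = (-399 + N)*(N + v)
((2204000 + 3108300) - 887111)/P(L(-35), 945) = ((2204000 + 3108300) - 887111)/(945² - 399*945 - 399*(-6) + 945*(-6)) = (5312300 - 887111)/(893025 - 377055 + 2394 - 5670) = 4425189/512694 = 4425189*(1/512694) = 1475063/170898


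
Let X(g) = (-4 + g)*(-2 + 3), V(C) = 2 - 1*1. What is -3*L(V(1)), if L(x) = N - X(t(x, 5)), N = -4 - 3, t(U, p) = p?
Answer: 24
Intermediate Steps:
V(C) = 1 (V(C) = 2 - 1 = 1)
X(g) = -4 + g (X(g) = (-4 + g)*1 = -4 + g)
N = -7
L(x) = -8 (L(x) = -7 - (-4 + 5) = -7 - 1*1 = -7 - 1 = -8)
-3*L(V(1)) = -3*(-8) = 24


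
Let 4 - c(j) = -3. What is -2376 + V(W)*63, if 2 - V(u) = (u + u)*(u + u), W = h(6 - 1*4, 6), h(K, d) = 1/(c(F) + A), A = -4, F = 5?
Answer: -2278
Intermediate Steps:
c(j) = 7 (c(j) = 4 - 1*(-3) = 4 + 3 = 7)
h(K, d) = 1/3 (h(K, d) = 1/(7 - 4) = 1/3)
W = 1/3 ≈ 0.33333
V(u) = 2 - 4*u**2 (V(u) = 2 - (u + u)*(u + u) = 2 - 2*u*2*u = 2 - 4*u**2)
-2376 + V(W)*63 = -2376 + (2 - 4*(1/3)**2)*63 = -2376 + (2 - 4*1/9)*63 = -2376 + (2 - 4/9)*63 = -2376 + (14/9)*63 = -2376 + 98 = -2278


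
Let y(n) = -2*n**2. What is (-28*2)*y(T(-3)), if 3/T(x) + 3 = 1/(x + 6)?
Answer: 567/4 ≈ 141.75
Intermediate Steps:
T(x) = 3/(-3 + 1/(6 + x)) (T(x) = 3/(-3 + 1/(x + 6)) = 3/(-3 + 1/(6 + x)))
(-28*2)*y(T(-3)) = (-28*2)*(-2*9*(-6 - 1*(-3))**2/(17 + 3*(-3))**2) = -(-112)*(3*(-6 + 3)/(17 - 9))**2 = -(-112)*(3*(-3)/8)**2 = -(-112)*(3*(1/8)*(-3))**2 = -(-112)*(-9/8)**2 = -(-112)*81/64 = -56*(-81/32) = 567/4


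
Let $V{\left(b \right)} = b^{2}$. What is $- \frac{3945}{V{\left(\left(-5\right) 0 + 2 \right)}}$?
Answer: $- \frac{3945}{4} \approx -986.25$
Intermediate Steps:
$- \frac{3945}{V{\left(\left(-5\right) 0 + 2 \right)}} = - \frac{3945}{\left(\left(-5\right) 0 + 2\right)^{2}} = - \frac{3945}{\left(0 + 2\right)^{2}} = - \frac{3945}{2^{2}} = - \frac{3945}{4}$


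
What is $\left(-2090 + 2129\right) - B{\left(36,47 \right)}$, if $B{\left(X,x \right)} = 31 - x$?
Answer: $55$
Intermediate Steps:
$\left(-2090 + 2129\right) - B{\left(36,47 \right)} = \left(-2090 + 2129\right) - \left(31 - 47\right) = 39 - \left(31 - 47\right) = 39 - -16 = 39 + 16 = 55$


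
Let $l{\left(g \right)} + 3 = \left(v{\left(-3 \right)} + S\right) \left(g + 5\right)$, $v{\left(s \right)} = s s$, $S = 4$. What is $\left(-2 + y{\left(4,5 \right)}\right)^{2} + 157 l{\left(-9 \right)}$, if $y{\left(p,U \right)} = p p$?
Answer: $-8439$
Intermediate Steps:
$v{\left(s \right)} = s^{2}$
$y{\left(p,U \right)} = p^{2}$
$l{\left(g \right)} = 62 + 13 g$ ($l{\left(g \right)} = -3 + \left(\left(-3\right)^{2} + 4\right) \left(g + 5\right) = -3 + \left(9 + 4\right) \left(5 + g\right) = -3 + 13 \left(5 + g\right) = -3 + \left(65 + 13 g\right) = 62 + 13 g$)
$\left(-2 + y{\left(4,5 \right)}\right)^{2} + 157 l{\left(-9 \right)} = \left(-2 + 4^{2}\right)^{2} + 157 \left(62 + 13 \left(-9\right)\right) = \left(-2 + 16\right)^{2} + 157 \left(62 - 117\right) = 14^{2} + 157 \left(-55\right) = 196 - 8635 = -8439$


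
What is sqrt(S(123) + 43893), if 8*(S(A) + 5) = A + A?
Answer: 5*sqrt(7027)/2 ≈ 209.57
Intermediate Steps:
S(A) = -5 + A/4 (S(A) = -5 + (A + A)/8 = -5 + (2*A)/8 = -5 + A/4)
sqrt(S(123) + 43893) = sqrt((-5 + (1/4)*123) + 43893) = sqrt((-5 + 123/4) + 43893) = sqrt(103/4 + 43893) = sqrt(175675/4) = 5*sqrt(7027)/2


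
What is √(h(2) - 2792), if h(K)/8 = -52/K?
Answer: 10*I*√30 ≈ 54.772*I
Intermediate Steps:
h(K) = -416/K (h(K) = 8*(-52/K) = -416/K)
√(h(2) - 2792) = √(-416/2 - 2792) = √(-416*½ - 2792) = √(-208 - 2792) = √(-3000) = 10*I*√30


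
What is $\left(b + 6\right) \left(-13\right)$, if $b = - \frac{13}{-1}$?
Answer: $-247$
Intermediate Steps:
$b = 13$ ($b = \left(-13\right) \left(-1\right) = 13$)
$\left(b + 6\right) \left(-13\right) = \left(13 + 6\right) \left(-13\right) = 19 \left(-13\right) = -247$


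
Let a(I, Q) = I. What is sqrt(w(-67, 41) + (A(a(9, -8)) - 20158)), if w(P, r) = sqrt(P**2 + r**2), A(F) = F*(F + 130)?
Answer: sqrt(-18907 + sqrt(6170)) ≈ 137.22*I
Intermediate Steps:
A(F) = F*(130 + F)
sqrt(w(-67, 41) + (A(a(9, -8)) - 20158)) = sqrt(sqrt((-67)**2 + 41**2) + (9*(130 + 9) - 20158)) = sqrt(sqrt(4489 + 1681) + (9*139 - 20158)) = sqrt(sqrt(6170) + (1251 - 20158)) = sqrt(sqrt(6170) - 18907) = sqrt(-18907 + sqrt(6170))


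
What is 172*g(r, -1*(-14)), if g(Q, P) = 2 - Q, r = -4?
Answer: 1032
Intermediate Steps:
172*g(r, -1*(-14)) = 172*(2 - 1*(-4)) = 172*(2 + 4) = 172*6 = 1032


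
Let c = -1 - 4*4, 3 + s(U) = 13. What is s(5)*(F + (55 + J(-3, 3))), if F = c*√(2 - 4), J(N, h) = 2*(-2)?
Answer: 510 - 170*I*√2 ≈ 510.0 - 240.42*I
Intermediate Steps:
s(U) = 10 (s(U) = -3 + 13 = 10)
J(N, h) = -4
c = -17 (c = -1 - 1*16 = -1 - 16 = -17)
F = -17*I*√2 (F = -17*√(2 - 4) = -17*I*√2 ≈ -24.042*I)
s(5)*(F + (55 + J(-3, 3))) = 10*(-17*I*√2 + (55 - 4)) = 10*(-17*I*√2 + 51) = 10*(51 - 17*I*√2) = 510 - 170*I*√2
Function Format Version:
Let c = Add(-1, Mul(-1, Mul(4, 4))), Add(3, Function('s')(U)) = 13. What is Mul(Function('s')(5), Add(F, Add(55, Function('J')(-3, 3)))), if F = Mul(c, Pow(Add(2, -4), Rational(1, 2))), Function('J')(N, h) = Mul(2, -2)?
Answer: Add(510, Mul(-170, I, Pow(2, Rational(1, 2)))) ≈ Add(510.00, Mul(-240.42, I))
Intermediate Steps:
Function('s')(U) = 10 (Function('s')(U) = Add(-3, 13) = 10)
Function('J')(N, h) = -4
c = -17 (c = Add(-1, Mul(-1, 16)) = Add(-1, -16) = -17)
F = Mul(-17, I, Pow(2, Rational(1, 2))) (F = Mul(-17, Pow(Add(2, -4), Rational(1, 2))) = Mul(-17, Pow(-2, Rational(1, 2))) = Mul(-17, Mul(I, Pow(2, Rational(1, 2)))) = Mul(-17, I, Pow(2, Rational(1, 2))) ≈ Mul(-24.042, I))
Mul(Function('s')(5), Add(F, Add(55, Function('J')(-3, 3)))) = Mul(10, Add(Mul(-17, I, Pow(2, Rational(1, 2))), Add(55, -4))) = Mul(10, Add(Mul(-17, I, Pow(2, Rational(1, 2))), 51)) = Mul(10, Add(51, Mul(-17, I, Pow(2, Rational(1, 2))))) = Add(510, Mul(-170, I, Pow(2, Rational(1, 2))))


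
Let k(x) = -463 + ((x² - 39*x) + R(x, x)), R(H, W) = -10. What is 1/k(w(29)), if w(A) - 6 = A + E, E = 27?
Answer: 1/953 ≈ 0.0010493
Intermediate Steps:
w(A) = 33 + A (w(A) = 6 + (A + 27) = 6 + (27 + A) = 33 + A)
k(x) = -473 + x² - 39*x (k(x) = -463 + ((x² - 39*x) - 10) = -463 + (-10 + x² - 39*x) = -473 + x² - 39*x)
1/k(w(29)) = 1/(-473 + (33 + 29)² - 39*(33 + 29)) = 1/(-473 + 62² - 39*62) = 1/(-473 + 3844 - 2418) = 1/953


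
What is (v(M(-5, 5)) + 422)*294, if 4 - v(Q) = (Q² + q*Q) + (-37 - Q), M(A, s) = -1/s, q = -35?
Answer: 3349836/25 ≈ 1.3399e+5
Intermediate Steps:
v(Q) = 41 - Q² + 36*Q (v(Q) = 4 - ((Q² - 35*Q) + (-37 - Q)) = 4 - (-37 + Q² - 36*Q) = 4 + (37 - Q² + 36*Q) = 41 - Q² + 36*Q)
(v(M(-5, 5)) + 422)*294 = ((41 - (-1/5)² + 36*(-1/5)) + 422)*294 = ((41 - (-1*⅕)² + 36*(-1*⅕)) + 422)*294 = ((41 - (-⅕)² + 36*(-⅕)) + 422)*294 = ((41 - 1*1/25 - 36/5) + 422)*294 = ((41 - 1/25 - 36/5) + 422)*294 = (844/25 + 422)*294 = (11394/25)*294 = 3349836/25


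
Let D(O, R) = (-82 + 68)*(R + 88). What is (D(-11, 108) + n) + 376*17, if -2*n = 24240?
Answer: -8472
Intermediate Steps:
n = -12120 (n = -½*24240 = -12120)
D(O, R) = -1232 - 14*R (D(O, R) = -14*(88 + R) = -1232 - 14*R)
(D(-11, 108) + n) + 376*17 = ((-1232 - 14*108) - 12120) + 376*17 = ((-1232 - 1512) - 12120) + 6392 = (-2744 - 12120) + 6392 = -14864 + 6392 = -8472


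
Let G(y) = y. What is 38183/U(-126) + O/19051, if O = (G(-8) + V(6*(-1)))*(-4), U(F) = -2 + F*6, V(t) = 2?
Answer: -727406141/14440658 ≈ -50.372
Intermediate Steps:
U(F) = -2 + 6*F
O = 24 (O = (-8 + 2)*(-4) = -6*(-4) = 24)
38183/U(-126) + O/19051 = 38183/(-2 + 6*(-126)) + 24/19051 = 38183/(-2 - 756) + 24*(1/19051) = 38183/(-758) + 24/19051 = 38183*(-1/758) + 24/19051 = -38183/758 + 24/19051 = -727406141/14440658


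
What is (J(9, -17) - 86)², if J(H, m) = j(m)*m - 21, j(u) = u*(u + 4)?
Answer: 14930496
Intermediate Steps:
j(u) = u*(4 + u)
J(H, m) = -21 + m²*(4 + m) (J(H, m) = (m*(4 + m))*m - 21 = m²*(4 + m) - 21 = -21 + m²*(4 + m))
(J(9, -17) - 86)² = ((-21 + (-17)²*(4 - 17)) - 86)² = ((-21 + 289*(-13)) - 86)² = ((-21 - 3757) - 86)² = (-3778 - 86)² = (-3864)² = 14930496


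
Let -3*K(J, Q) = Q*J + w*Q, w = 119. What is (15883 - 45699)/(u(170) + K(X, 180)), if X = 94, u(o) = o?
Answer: 14908/6305 ≈ 2.3645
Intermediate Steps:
K(J, Q) = -119*Q/3 - J*Q/3 (K(J, Q) = -(Q*J + 119*Q)/3 = -(J*Q + 119*Q)/3 = -(119*Q + J*Q)/3 = -119*Q/3 - J*Q/3)
(15883 - 45699)/(u(170) + K(X, 180)) = (15883 - 45699)/(170 - ⅓*180*(119 + 94)) = -29816/(170 - ⅓*180*213) = -29816/(170 - 12780) = -29816/(-12610) = -29816*(-1/12610) = 14908/6305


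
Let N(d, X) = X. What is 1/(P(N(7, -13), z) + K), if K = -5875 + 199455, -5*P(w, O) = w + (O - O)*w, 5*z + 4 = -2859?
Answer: 5/967913 ≈ 5.1658e-6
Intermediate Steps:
z = -2863/5 (z = -4/5 + (1/5)*(-2859) = -4/5 - 2859/5 = -2863/5 ≈ -572.60)
P(w, O) = -w/5 (P(w, O) = -(w + (O - O)*w)/5 = -(w + 0*w)/5 = -(w + 0)/5 = -w/5)
K = 193580
1/(P(N(7, -13), z) + K) = 1/(-1/5*(-13) + 193580) = 1/(13/5 + 193580) = 1/(967913/5) = 5/967913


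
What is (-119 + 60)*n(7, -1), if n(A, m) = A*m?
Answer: 413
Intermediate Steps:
(-119 + 60)*n(7, -1) = (-119 + 60)*(7*(-1)) = -59*(-7) = 413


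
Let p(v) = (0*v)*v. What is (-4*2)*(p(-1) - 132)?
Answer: 1056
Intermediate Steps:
p(v) = 0 (p(v) = 0*v = 0)
(-4*2)*(p(-1) - 132) = (-4*2)*(0 - 132) = -8*(-132) = 1056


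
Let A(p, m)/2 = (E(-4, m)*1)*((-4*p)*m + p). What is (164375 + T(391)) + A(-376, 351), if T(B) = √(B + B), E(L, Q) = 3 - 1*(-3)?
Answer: 6494711 + √782 ≈ 6.4947e+6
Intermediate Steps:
E(L, Q) = 6 (E(L, Q) = 3 + 3 = 6)
T(B) = √2*√B (T(B) = √(2*B) = √2*√B)
A(p, m) = 12*p - 48*m*p (A(p, m) = 2*((6*1)*((-4*p)*m + p)) = 2*(6*(-4*m*p + p)) = 2*(6*(p - 4*m*p)) = 2*(6*p - 24*m*p) = 12*p - 48*m*p)
(164375 + T(391)) + A(-376, 351) = (164375 + √2*√391) + 12*(-376)*(1 - 4*351) = (164375 + √782) + 12*(-376)*(1 - 1404) = (164375 + √782) + 12*(-376)*(-1403) = (164375 + √782) + 6330336 = 6494711 + √782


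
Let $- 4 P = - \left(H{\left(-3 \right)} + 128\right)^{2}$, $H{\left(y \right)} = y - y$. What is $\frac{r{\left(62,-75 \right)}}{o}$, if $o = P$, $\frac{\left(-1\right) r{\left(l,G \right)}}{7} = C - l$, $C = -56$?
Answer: $\frac{413}{2048} \approx 0.20166$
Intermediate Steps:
$H{\left(y \right)} = 0$
$r{\left(l,G \right)} = 392 + 7 l$ ($r{\left(l,G \right)} = - 7 \left(-56 - l\right) = 392 + 7 l$)
$P = 4096$ ($P = - \frac{\left(-1\right) \left(0 + 128\right)^{2}}{4} = - \frac{\left(-1\right) 128^{2}}{4} = - \frac{\left(-1\right) 16384}{4} = \left(- \frac{1}{4}\right) \left(-16384\right) = 4096$)
$o = 4096$
$\frac{r{\left(62,-75 \right)}}{o} = \frac{392 + 7 \cdot 62}{4096} = \left(392 + 434\right) \frac{1}{4096} = 826 \cdot \frac{1}{4096} = \frac{413}{2048}$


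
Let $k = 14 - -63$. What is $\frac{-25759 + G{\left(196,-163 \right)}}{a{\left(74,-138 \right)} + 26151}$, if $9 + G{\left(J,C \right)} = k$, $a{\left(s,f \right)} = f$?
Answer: $- \frac{1117}{1131} \approx -0.98762$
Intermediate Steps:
$k = 77$ ($k = 14 + 63 = 77$)
$G{\left(J,C \right)} = 68$ ($G{\left(J,C \right)} = -9 + 77 = 68$)
$\frac{-25759 + G{\left(196,-163 \right)}}{a{\left(74,-138 \right)} + 26151} = \frac{-25759 + 68}{-138 + 26151} = - \frac{25691}{26013} = \left(-25691\right) \frac{1}{26013} = - \frac{1117}{1131}$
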